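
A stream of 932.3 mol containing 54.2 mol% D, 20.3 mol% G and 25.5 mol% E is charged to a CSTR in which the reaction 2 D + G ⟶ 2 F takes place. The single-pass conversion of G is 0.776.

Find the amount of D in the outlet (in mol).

G reacted = 0.776 × 189.3 = 146.9 mol; ν_G = −1, so ξ = 146.9/1 = 146.9 mol.
Outlet amounts (n = n₀ + ν ξ):
  D: 505.3 − 2(146.9) = 211.6
  G: 189.3 − 1(146.9) = 42.39
  F: 0 + 2(146.9) = 293.7
  E: 237.7 (inert)

212 mol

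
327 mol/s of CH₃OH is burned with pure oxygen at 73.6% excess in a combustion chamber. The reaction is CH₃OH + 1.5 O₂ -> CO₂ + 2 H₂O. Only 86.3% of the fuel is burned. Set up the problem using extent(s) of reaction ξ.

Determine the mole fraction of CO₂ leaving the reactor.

0.214

Stoichiometric O₂ = 1.5 × 327 = 490.5 mol/s; O₂ fed = 490.5 × 1.736 = 851.5 mol/s.
Fuel reacted = 0.863 × 327 → ξ = 282.2 mol/s.
Outlet (n = n₀ + ν ξ):
  CH₃OH: 327 − 1(282.2) = 44.8
  O₂: 851.5 − 1.5(282.2) = 428.2
  CO₂: 0 + 1(282.2) = 282.2
  H₂O: 0 + 2(282.2) = 564.4
Total out = 1320 mol/s; y_CO₂ = 282.2 / 1320 = 0.2139.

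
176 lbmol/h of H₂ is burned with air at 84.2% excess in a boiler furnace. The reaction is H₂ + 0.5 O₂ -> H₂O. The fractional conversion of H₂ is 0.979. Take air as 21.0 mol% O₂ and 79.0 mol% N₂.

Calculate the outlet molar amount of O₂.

Stoichiometric O₂ = 0.5 × 176 = 88 lbmol/h; O₂ fed = 88 × 1.842 = 162.1 lbmol/h.
N₂ fed = 162.1 × 79/21 = 609.8 lbmol/h.
Fuel reacted = 0.979 × 176 → ξ = 172.3 lbmol/h.
Outlet (n = n₀ + ν ξ):
  H₂: 176 − 1(172.3) = 3.696
  O₂: 162.1 − 0.5(172.3) = 75.94
  N₂: 609.8 (inert)
  H₂O: 0 + 1(172.3) = 172.3

75.9 lbmol/h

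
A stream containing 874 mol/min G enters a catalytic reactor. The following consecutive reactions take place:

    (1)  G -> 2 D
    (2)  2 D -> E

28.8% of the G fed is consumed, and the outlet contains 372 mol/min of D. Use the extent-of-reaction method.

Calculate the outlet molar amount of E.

Conversion of G: G consumed = 1ξ₁ = 0.288 × 874 → ξ₁ = 251.7 mol/min.
D balance: n_D = 0 + 2ξ₁ − 2ξ₂ = 372 → ξ₂ = (2·251.7 − 372)/2 = 65.71 mol/min.
Outlet amounts (n = n₀ + Σ ν·ξ):
  G: 874 − 1(251.7) = 622.3
  D: 0 + 2(251.7) − 2(65.71) = 372
  E: 0 + 1(65.71) = 65.71

65.7 mol/min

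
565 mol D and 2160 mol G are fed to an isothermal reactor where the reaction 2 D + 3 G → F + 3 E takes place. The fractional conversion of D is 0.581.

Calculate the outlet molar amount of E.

D reacted = 0.581 × 565 = 328.3 mol; ν_D = −2, so ξ = 328.3/2 = 164.1 mol.
Outlet amounts (n = n₀ + ν ξ):
  D: 565 − 2(164.1) = 236.7
  G: 2160 − 3(164.1) = 1668
  F: 0 + 1(164.1) = 164.1
  E: 0 + 3(164.1) = 492.4

492 mol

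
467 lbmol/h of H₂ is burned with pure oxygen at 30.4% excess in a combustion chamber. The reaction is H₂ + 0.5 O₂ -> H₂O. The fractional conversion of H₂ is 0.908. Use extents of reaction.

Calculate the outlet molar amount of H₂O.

Stoichiometric O₂ = 0.5 × 467 = 233.5 lbmol/h; O₂ fed = 233.5 × 1.304 = 304.5 lbmol/h.
Fuel reacted = 0.908 × 467 → ξ = 424 lbmol/h.
Outlet (n = n₀ + ν ξ):
  H₂: 467 − 1(424) = 42.96
  O₂: 304.5 − 0.5(424) = 92.47
  H₂O: 0 + 1(424) = 424

424 lbmol/h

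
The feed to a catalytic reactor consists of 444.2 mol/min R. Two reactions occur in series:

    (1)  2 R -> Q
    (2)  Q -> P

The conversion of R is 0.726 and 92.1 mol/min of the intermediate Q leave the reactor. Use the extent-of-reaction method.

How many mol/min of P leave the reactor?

69.1 mol/min

Conversion of R: R consumed = 2ξ₁ = 0.726 × 444.2 → ξ₁ = 161.2 mol/min.
Q balance: n_Q = 0 + 1ξ₁ − 1ξ₂ = 92.1 → ξ₂ = (1·161.2 − 92.1)/1 = 69.14 mol/min.
Outlet amounts (n = n₀ + Σ ν·ξ):
  R: 444.2 − 2(161.2) = 121.7
  Q: 0 + 1(161.2) − 1(69.14) = 92.1
  P: 0 + 1(69.14) = 69.14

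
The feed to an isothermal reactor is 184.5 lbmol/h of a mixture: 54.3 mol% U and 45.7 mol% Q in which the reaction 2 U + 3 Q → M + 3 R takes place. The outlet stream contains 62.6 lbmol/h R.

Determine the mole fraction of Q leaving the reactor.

0.133

For R: n = n₀ + 3ξ → 62.6 = 0 + 3ξ, giving ξ = 20.87 lbmol/h.
Outlet amounts (n = n₀ + ν ξ):
  U: 100.2 − 2(20.87) = 58.45
  Q: 84.32 − 3(20.87) = 21.72
  M: 0 + 1(20.87) = 20.87
  R: 0 + 3(20.87) = 62.6
Total out = 163.6 lbmol/h; y_Q = 21.72 / 163.6 = 0.1327.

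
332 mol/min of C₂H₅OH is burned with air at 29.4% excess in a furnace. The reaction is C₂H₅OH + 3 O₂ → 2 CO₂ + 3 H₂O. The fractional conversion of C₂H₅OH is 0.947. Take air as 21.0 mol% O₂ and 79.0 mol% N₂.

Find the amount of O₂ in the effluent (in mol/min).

Stoichiometric O₂ = 3 × 332 = 996 mol/min; O₂ fed = 996 × 1.294 = 1289 mol/min.
N₂ fed = 1289 × 79/21 = 4848 mol/min.
Fuel reacted = 0.947 × 332 → ξ = 314.4 mol/min.
Outlet (n = n₀ + ν ξ):
  C₂H₅OH: 332 − 1(314.4) = 17.6
  O₂: 1289 − 3(314.4) = 345.6
  N₂: 4848 (inert)
  CO₂: 0 + 2(314.4) = 628.8
  H₂O: 0 + 3(314.4) = 943.2

346 mol/min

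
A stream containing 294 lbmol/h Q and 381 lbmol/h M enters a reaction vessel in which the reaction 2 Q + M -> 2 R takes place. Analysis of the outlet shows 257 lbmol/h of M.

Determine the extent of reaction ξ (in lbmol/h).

ξ = 124 lbmol/h

For M: n = n₀ − 1ξ → 257 = 381 − 1ξ, giving ξ = 124 lbmol/h.
Outlet amounts (n = n₀ + ν ξ):
  Q: 294 − 2(124) = 46
  M: 381 − 1(124) = 257
  R: 0 + 2(124) = 248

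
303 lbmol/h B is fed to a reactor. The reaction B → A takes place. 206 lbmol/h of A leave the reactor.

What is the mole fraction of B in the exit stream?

For A: n = n₀ + 1ξ → 206 = 0 + 1ξ, giving ξ = 206 lbmol/h.
Outlet amounts (n = n₀ + ν ξ):
  B: 303 − 1(206) = 97
  A: 0 + 1(206) = 206
Total out = 303 lbmol/h; y_B = 97 / 303 = 0.3201.

0.32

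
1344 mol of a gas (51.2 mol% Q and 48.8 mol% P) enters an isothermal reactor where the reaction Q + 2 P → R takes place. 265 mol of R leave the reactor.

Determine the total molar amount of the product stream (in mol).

814 mol

For R: n = n₀ + 1ξ → 265 = 0 + 1ξ, giving ξ = 265 mol.
Outlet amounts (n = n₀ + ν ξ):
  Q: 688.1 − 1(265) = 423.1
  P: 655.9 − 2(265) = 125.9
  R: 0 + 1(265) = 265
Total out = 423.1 + 125.9 + 265 = 814 mol.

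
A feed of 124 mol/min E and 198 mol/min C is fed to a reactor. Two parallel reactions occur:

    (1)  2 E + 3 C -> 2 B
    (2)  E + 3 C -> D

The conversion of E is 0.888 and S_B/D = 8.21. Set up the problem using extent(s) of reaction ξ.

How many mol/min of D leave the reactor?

Conversion of E: E consumed = 0.888 × 124 = 110.1 mol/min = 2ξ₁ + 1ξ₂.
Selectivity: 2ξ₁ / (1ξ₂) = 8.21 → ξ₁ = 4.105 ξ₂.
Substitute: (2·4.105 + 1) ξ₂ = 110.1 → ξ₂ = 11.96 mol/min, ξ₁ = 49.08 mol/min.
Outlet amounts (n = n₀ + Σ ν·ξ):
  E: 124 − 2(49.08) − 1(11.96) = 13.89
  C: 198 − 3(49.08) − 3(11.96) = 14.9
  B: 0 + 2(49.08) = 98.16
  D: 0 + 1(11.96) = 11.96

12 mol/min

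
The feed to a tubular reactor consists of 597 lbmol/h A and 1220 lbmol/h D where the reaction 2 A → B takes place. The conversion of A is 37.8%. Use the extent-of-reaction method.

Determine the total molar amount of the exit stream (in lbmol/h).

1700 lbmol/h

A reacted = 0.378 × 597 = 225.7 lbmol/h; ν_A = −2, so ξ = 225.7/2 = 112.8 lbmol/h.
Outlet amounts (n = n₀ + ν ξ):
  A: 597 − 2(112.8) = 371.3
  B: 0 + 1(112.8) = 112.8
  D: 1220 (inert)
Total out = 371.3 + 112.8 + 1220 = 1704 lbmol/h.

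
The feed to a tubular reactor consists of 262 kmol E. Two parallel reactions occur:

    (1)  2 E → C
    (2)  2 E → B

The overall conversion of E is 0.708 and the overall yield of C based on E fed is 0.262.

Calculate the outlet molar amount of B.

24.1 kmol

Yield of C: 1ξ₁ / 262 = 0.262 → ξ₁ = 68.64 kmol.
Conversion of E: 2ξ₁ + 2ξ₂ = 0.708 × 262 = 185.5 → ξ₂ = 24.1 kmol.
Outlet amounts (n = n₀ + Σ ν·ξ):
  E: 262 − 2(68.64) − 2(24.1) = 76.5
  C: 0 + 1(68.64) = 68.64
  B: 0 + 1(24.1) = 24.1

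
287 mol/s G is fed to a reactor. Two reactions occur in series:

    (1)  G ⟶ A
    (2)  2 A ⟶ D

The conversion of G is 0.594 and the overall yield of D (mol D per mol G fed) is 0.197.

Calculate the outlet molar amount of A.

Conversion of G: G consumed = 1ξ₁ = 0.594 × 287 → ξ₁ = 170.5 mol/s.
Yield of D: 1ξ₂ / 287 = 0.197 → ξ₂ = 56.54 mol/s.
Outlet amounts (n = n₀ + Σ ν·ξ):
  G: 287 − 1(170.5) = 116.5
  A: 0 + 1(170.5) − 2(56.54) = 57.4
  D: 0 + 1(56.54) = 56.54

57.4 mol/s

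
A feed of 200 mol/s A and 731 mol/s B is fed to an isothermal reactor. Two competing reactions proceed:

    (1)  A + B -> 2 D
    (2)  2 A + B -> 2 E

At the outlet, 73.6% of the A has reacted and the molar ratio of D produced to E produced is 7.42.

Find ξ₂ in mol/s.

ξ₂ = 15.6 mol/s

Conversion of A: A consumed = 0.736 × 200 = 147.2 mol/s = 1ξ₁ + 2ξ₂.
Selectivity: 2ξ₁ / (2ξ₂) = 7.42 → ξ₁ = 7.42 ξ₂.
Substitute: (1·7.42 + 2) ξ₂ = 147.2 → ξ₂ = 15.63 mol/s, ξ₁ = 115.9 mol/s.
Outlet amounts (n = n₀ + Σ ν·ξ):
  A: 200 − 1(115.9) − 2(15.63) = 52.8
  B: 731 − 1(115.9) − 1(15.63) = 599.4
  D: 0 + 2(115.9) = 231.9
  E: 0 + 2(15.63) = 31.25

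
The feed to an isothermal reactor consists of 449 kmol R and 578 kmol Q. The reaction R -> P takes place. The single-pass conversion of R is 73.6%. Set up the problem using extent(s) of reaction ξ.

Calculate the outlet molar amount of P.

R reacted = 0.736 × 449 = 330.5 kmol; ν_R = −1, so ξ = 330.5/1 = 330.5 kmol.
Outlet amounts (n = n₀ + ν ξ):
  R: 449 − 1(330.5) = 118.5
  P: 0 + 1(330.5) = 330.5
  Q: 578 (inert)

330 kmol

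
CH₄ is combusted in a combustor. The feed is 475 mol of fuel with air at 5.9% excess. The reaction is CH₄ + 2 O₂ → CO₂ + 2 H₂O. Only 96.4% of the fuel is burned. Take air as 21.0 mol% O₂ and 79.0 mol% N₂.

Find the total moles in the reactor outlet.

Stoichiometric O₂ = 2 × 475 = 950 mol; O₂ fed = 950 × 1.059 = 1006 mol.
N₂ fed = 1006 × 79/21 = 3785 mol.
Fuel reacted = 0.964 × 475 → ξ = 457.9 mol.
Outlet (n = n₀ + ν ξ):
  CH₄: 475 − 1(457.9) = 17.1
  O₂: 1006 − 2(457.9) = 90.25
  N₂: 3785 (inert)
  CO₂: 0 + 1(457.9) = 457.9
  H₂O: 0 + 2(457.9) = 915.8
Total out = 17.1 + 90.25 + 3785 + 457.9 + 915.8 = 5266 mol.

5270 mol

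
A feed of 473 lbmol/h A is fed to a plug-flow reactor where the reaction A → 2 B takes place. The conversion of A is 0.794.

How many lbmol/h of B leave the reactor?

751 lbmol/h

A reacted = 0.794 × 473 = 375.6 lbmol/h; ν_A = −1, so ξ = 375.6/1 = 375.6 lbmol/h.
Outlet amounts (n = n₀ + ν ξ):
  A: 473 − 1(375.6) = 97.44
  B: 0 + 2(375.6) = 751.1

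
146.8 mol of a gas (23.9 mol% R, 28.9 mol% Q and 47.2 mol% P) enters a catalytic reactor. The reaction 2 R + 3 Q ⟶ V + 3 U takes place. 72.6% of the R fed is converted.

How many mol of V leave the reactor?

R reacted = 0.726 × 35.09 = 25.47 mol; ν_R = −2, so ξ = 25.47/2 = 12.74 mol.
Outlet amounts (n = n₀ + ν ξ):
  R: 35.09 − 2(12.74) = 9.613
  Q: 42.43 − 3(12.74) = 4.217
  V: 0 + 1(12.74) = 12.74
  U: 0 + 3(12.74) = 38.21
  P: 69.29 (inert)

12.7 mol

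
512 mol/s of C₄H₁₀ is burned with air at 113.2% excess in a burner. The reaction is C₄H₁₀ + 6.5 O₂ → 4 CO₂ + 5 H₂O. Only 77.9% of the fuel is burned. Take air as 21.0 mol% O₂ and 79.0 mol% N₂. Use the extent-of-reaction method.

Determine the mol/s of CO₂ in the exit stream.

1600 mol/s

Stoichiometric O₂ = 6.5 × 512 = 3328 mol/s; O₂ fed = 3328 × 2.132 = 7095 mol/s.
N₂ fed = 7095 × 79/21 = 26690 mol/s.
Fuel reacted = 0.779 × 512 → ξ = 398.8 mol/s.
Outlet (n = n₀ + ν ξ):
  C₄H₁₀: 512 − 1(398.8) = 113.2
  O₂: 7095 − 6.5(398.8) = 4503
  N₂: 26690 (inert)
  CO₂: 0 + 4(398.8) = 1595
  H₂O: 0 + 5(398.8) = 1994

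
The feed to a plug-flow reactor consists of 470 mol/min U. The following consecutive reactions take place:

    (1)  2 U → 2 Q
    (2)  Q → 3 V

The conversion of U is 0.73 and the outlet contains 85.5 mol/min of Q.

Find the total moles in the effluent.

985 mol/min

Conversion of U: U consumed = 2ξ₁ = 0.73 × 470 → ξ₁ = 171.5 mol/min.
Q balance: n_Q = 0 + 2ξ₁ − 1ξ₂ = 85.5 → ξ₂ = (2·171.5 − 85.5)/1 = 257.6 mol/min.
Outlet amounts (n = n₀ + Σ ν·ξ):
  U: 470 − 2(171.5) = 126.9
  Q: 0 + 2(171.5) − 1(257.6) = 85.5
  V: 0 + 3(257.6) = 772.8
Total out = 126.9 + 85.5 + 772.8 = 985.2 mol/min.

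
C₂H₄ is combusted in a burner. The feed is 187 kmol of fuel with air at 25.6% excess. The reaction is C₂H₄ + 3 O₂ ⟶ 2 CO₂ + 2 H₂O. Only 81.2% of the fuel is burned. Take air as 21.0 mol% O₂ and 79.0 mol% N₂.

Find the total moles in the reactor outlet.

3540 kmol

Stoichiometric O₂ = 3 × 187 = 561 kmol; O₂ fed = 561 × 1.256 = 704.6 kmol.
N₂ fed = 704.6 × 79/21 = 2651 kmol.
Fuel reacted = 0.812 × 187 → ξ = 151.8 kmol.
Outlet (n = n₀ + ν ξ):
  C₂H₄: 187 − 1(151.8) = 35.16
  O₂: 704.6 − 3(151.8) = 249.1
  N₂: 2651 (inert)
  CO₂: 0 + 2(151.8) = 303.7
  H₂O: 0 + 2(151.8) = 303.7
Total out = 35.16 + 249.1 + 2651 + 303.7 + 303.7 = 3542 kmol.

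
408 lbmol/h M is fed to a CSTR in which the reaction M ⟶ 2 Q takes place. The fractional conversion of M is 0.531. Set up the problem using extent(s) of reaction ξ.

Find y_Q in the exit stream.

0.694

M reacted = 0.531 × 408 = 216.6 lbmol/h; ν_M = −1, so ξ = 216.6/1 = 216.6 lbmol/h.
Outlet amounts (n = n₀ + ν ξ):
  M: 408 − 1(216.6) = 191.4
  Q: 0 + 2(216.6) = 433.3
Total out = 624.6 lbmol/h; y_Q = 433.3 / 624.6 = 0.6937.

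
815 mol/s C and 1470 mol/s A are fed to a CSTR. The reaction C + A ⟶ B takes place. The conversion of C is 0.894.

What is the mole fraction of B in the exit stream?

C reacted = 0.894 × 815 = 728.6 mol/s; ν_C = −1, so ξ = 728.6/1 = 728.6 mol/s.
Outlet amounts (n = n₀ + ν ξ):
  C: 815 − 1(728.6) = 86.39
  A: 1470 − 1(728.6) = 741.4
  B: 0 + 1(728.6) = 728.6
Total out = 1556 mol/s; y_B = 728.6 / 1556 = 0.4681.

0.468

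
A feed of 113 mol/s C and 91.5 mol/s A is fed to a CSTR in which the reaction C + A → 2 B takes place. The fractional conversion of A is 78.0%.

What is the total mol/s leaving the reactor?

204 mol/s

A reacted = 0.78 × 91.5 = 71.37 mol/s; ν_A = −1, so ξ = 71.37/1 = 71.37 mol/s.
Outlet amounts (n = n₀ + ν ξ):
  C: 113 − 1(71.37) = 41.63
  A: 91.5 − 1(71.37) = 20.13
  B: 0 + 2(71.37) = 142.7
Total out = 41.63 + 20.13 + 142.7 = 204.5 mol/s.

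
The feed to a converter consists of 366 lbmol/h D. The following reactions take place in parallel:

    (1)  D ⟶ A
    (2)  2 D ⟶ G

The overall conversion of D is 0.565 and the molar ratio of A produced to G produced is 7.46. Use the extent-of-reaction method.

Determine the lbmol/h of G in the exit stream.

21.9 lbmol/h

Conversion of D: D consumed = 0.565 × 366 = 206.8 lbmol/h = 1ξ₁ + 2ξ₂.
Selectivity: 1ξ₁ / (1ξ₂) = 7.46 → ξ₁ = 7.46 ξ₂.
Substitute: (1·7.46 + 2) ξ₂ = 206.8 → ξ₂ = 21.86 lbmol/h, ξ₁ = 163.1 lbmol/h.
Outlet amounts (n = n₀ + Σ ν·ξ):
  D: 366 − 1(163.1) − 2(21.86) = 159.2
  A: 0 + 1(163.1) = 163.1
  G: 0 + 1(21.86) = 21.86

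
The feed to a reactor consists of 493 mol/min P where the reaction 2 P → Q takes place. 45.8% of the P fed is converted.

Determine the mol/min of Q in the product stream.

113 mol/min

P reacted = 0.458 × 493 = 225.8 mol/min; ν_P = −2, so ξ = 225.8/2 = 112.9 mol/min.
Outlet amounts (n = n₀ + ν ξ):
  P: 493 − 2(112.9) = 267.2
  Q: 0 + 1(112.9) = 112.9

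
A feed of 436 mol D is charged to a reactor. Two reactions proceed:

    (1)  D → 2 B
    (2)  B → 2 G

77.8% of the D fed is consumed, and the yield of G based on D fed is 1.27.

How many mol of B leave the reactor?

Conversion of D: D consumed = 1ξ₁ = 0.778 × 436 → ξ₁ = 339.2 mol.
Yield of G: 2ξ₂ / 436 = 1.27 → ξ₂ = 276.9 mol.
Outlet amounts (n = n₀ + Σ ν·ξ):
  D: 436 − 1(339.2) = 96.79
  B: 0 + 2(339.2) − 1(276.9) = 401.6
  G: 0 + 2(276.9) = 553.7

402 mol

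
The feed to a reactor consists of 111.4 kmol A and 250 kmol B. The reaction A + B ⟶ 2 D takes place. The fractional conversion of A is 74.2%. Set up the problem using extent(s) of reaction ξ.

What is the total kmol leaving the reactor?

A reacted = 0.742 × 111.4 = 82.66 kmol; ν_A = −1, so ξ = 82.66/1 = 82.66 kmol.
Outlet amounts (n = n₀ + ν ξ):
  A: 111.4 − 1(82.66) = 28.74
  B: 250 − 1(82.66) = 167.3
  D: 0 + 2(82.66) = 165.3
Total out = 28.74 + 167.3 + 165.3 = 361.4 kmol.

361 kmol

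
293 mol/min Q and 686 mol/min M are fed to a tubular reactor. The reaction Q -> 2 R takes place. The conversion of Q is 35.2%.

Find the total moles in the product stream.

1080 mol/min

Q reacted = 0.352 × 293 = 103.1 mol/min; ν_Q = −1, so ξ = 103.1/1 = 103.1 mol/min.
Outlet amounts (n = n₀ + ν ξ):
  Q: 293 − 1(103.1) = 189.9
  R: 0 + 2(103.1) = 206.3
  M: 686 (inert)
Total out = 189.9 + 206.3 + 686 = 1082 mol/min.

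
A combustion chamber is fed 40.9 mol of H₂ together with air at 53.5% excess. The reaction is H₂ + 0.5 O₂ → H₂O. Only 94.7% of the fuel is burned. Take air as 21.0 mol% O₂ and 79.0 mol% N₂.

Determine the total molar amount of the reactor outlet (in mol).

171 mol

Stoichiometric O₂ = 0.5 × 40.9 = 20.45 mol; O₂ fed = 20.45 × 1.535 = 31.39 mol.
N₂ fed = 31.39 × 79/21 = 118.1 mol.
Fuel reacted = 0.947 × 40.9 → ξ = 38.73 mol.
Outlet (n = n₀ + ν ξ):
  H₂: 40.9 − 1(38.73) = 2.168
  O₂: 31.39 − 0.5(38.73) = 12.02
  N₂: 118.1 (inert)
  H₂O: 0 + 1(38.73) = 38.73
Total out = 2.168 + 12.02 + 118.1 + 38.73 = 171 mol.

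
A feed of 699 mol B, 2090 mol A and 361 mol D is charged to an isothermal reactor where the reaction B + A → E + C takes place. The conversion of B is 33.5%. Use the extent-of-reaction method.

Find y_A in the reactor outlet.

B reacted = 0.335 × 699 = 234.2 mol; ν_B = −1, so ξ = 234.2/1 = 234.2 mol.
Outlet amounts (n = n₀ + ν ξ):
  B: 699 − 1(234.2) = 464.8
  A: 2090 − 1(234.2) = 1856
  E: 0 + 1(234.2) = 234.2
  C: 0 + 1(234.2) = 234.2
  D: 361 (inert)
Total out = 3150 mol; y_A = 1856 / 3150 = 0.5892.

0.589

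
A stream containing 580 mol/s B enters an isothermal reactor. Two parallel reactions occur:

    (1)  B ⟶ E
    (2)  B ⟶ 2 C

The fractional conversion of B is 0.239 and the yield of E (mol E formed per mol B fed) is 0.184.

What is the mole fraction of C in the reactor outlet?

0.104

Yield of E: 1ξ₁ / 580 = 0.184 → ξ₁ = 106.7 mol/s.
Conversion of B: 1ξ₁ + 1ξ₂ = 0.239 × 580 = 138.6 → ξ₂ = 31.9 mol/s.
Outlet amounts (n = n₀ + Σ ν·ξ):
  B: 580 − 1(106.7) − 1(31.9) = 441.4
  E: 0 + 1(106.7) = 106.7
  C: 0 + 2(31.9) = 63.8
Total out = 611.9 mol/s; y_C = 63.8 / 611.9 = 0.1043.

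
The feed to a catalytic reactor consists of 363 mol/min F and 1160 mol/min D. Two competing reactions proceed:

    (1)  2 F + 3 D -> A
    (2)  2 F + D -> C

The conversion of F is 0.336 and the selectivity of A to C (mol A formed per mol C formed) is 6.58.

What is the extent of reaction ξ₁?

ξ₁ = 52.9 mol/min

Conversion of F: F consumed = 0.336 × 363 = 122 mol/min = 2ξ₁ + 2ξ₂.
Selectivity: 1ξ₁ / (1ξ₂) = 6.58 → ξ₁ = 6.58 ξ₂.
Substitute: (2·6.58 + 2) ξ₂ = 122 → ξ₂ = 8.045 mol/min, ξ₁ = 52.94 mol/min.
Outlet amounts (n = n₀ + Σ ν·ξ):
  F: 363 − 2(52.94) − 2(8.045) = 241
  D: 1160 − 3(52.94) − 1(8.045) = 993.1
  A: 0 + 1(52.94) = 52.94
  C: 0 + 1(8.045) = 8.045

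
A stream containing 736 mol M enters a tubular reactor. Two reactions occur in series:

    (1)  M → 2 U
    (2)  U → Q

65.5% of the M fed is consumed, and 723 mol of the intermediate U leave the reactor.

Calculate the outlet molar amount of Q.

Conversion of M: M consumed = 1ξ₁ = 0.655 × 736 → ξ₁ = 482.1 mol.
U balance: n_U = 0 + 2ξ₁ − 1ξ₂ = 723 → ξ₂ = (2·482.1 − 723)/1 = 241.2 mol.
Outlet amounts (n = n₀ + Σ ν·ξ):
  M: 736 − 1(482.1) = 253.9
  U: 0 + 2(482.1) − 1(241.2) = 723
  Q: 0 + 1(241.2) = 241.2

241 mol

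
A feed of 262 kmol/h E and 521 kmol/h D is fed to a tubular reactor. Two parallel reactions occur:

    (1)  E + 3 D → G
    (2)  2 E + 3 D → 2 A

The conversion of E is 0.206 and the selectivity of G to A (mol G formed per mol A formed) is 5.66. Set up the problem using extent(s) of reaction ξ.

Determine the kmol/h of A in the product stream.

Conversion of E: E consumed = 0.206 × 262 = 53.97 kmol/h = 1ξ₁ + 2ξ₂.
Selectivity: 1ξ₁ / (2ξ₂) = 5.66 → ξ₁ = 11.32 ξ₂.
Substitute: (1·11.32 + 2) ξ₂ = 53.97 → ξ₂ = 4.052 kmol/h, ξ₁ = 45.87 kmol/h.
Outlet amounts (n = n₀ + Σ ν·ξ):
  E: 262 − 1(45.87) − 2(4.052) = 208
  D: 521 − 3(45.87) − 3(4.052) = 371.2
  G: 0 + 1(45.87) = 45.87
  A: 0 + 2(4.052) = 8.104

8.1 kmol/h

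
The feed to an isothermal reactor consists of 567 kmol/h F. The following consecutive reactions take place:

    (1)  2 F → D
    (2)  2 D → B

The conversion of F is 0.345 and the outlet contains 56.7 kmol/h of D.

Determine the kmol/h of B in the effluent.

Conversion of F: F consumed = 2ξ₁ = 0.345 × 567 → ξ₁ = 97.81 kmol/h.
D balance: n_D = 0 + 1ξ₁ − 2ξ₂ = 56.7 → ξ₂ = (1·97.81 − 56.7)/2 = 20.55 kmol/h.
Outlet amounts (n = n₀ + Σ ν·ξ):
  F: 567 − 2(97.81) = 371.4
  D: 0 + 1(97.81) − 2(20.55) = 56.7
  B: 0 + 1(20.55) = 20.55

20.6 kmol/h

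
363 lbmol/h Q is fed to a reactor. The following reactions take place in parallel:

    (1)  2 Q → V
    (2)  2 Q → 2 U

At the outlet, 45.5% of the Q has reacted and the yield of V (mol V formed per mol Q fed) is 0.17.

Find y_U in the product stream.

Yield of V: 1ξ₁ / 363 = 0.17 → ξ₁ = 61.71 lbmol/h.
Conversion of Q: 2ξ₁ + 2ξ₂ = 0.455 × 363 = 165.2 → ξ₂ = 20.87 lbmol/h.
Outlet amounts (n = n₀ + Σ ν·ξ):
  Q: 363 − 2(61.71) − 2(20.87) = 197.8
  V: 0 + 1(61.71) = 61.71
  U: 0 + 2(20.87) = 41.74
Total out = 301.3 lbmol/h; y_U = 41.74 / 301.3 = 0.1386.

0.139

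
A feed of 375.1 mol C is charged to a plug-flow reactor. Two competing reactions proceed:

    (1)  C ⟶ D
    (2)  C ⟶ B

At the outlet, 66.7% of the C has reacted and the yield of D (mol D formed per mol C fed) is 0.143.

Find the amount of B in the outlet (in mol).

Yield of D: 1ξ₁ / 375.1 = 0.143 → ξ₁ = 53.64 mol.
Conversion of C: 1ξ₁ + 1ξ₂ = 0.667 × 375.1 = 250.2 → ξ₂ = 196.6 mol.
Outlet amounts (n = n₀ + Σ ν·ξ):
  C: 375.1 − 1(53.64) − 1(196.6) = 124.9
  D: 0 + 1(53.64) = 53.64
  B: 0 + 1(196.6) = 196.6

197 mol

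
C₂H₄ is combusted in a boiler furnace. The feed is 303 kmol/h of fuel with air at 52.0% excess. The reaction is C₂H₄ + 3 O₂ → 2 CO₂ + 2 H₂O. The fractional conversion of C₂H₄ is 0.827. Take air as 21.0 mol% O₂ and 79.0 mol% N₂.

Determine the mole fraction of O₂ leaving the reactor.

Stoichiometric O₂ = 3 × 303 = 909 kmol/h; O₂ fed = 909 × 1.520 = 1382 kmol/h.
N₂ fed = 1382 × 79/21 = 5198 kmol/h.
Fuel reacted = 0.827 × 303 → ξ = 250.6 kmol/h.
Outlet (n = n₀ + ν ξ):
  C₂H₄: 303 − 1(250.6) = 52.42
  O₂: 1382 − 3(250.6) = 629.9
  N₂: 5198 (inert)
  CO₂: 0 + 2(250.6) = 501.2
  H₂O: 0 + 2(250.6) = 501.2
Total out = 6882 kmol/h; y_O₂ = 629.9 / 6882 = 0.09153.

0.0915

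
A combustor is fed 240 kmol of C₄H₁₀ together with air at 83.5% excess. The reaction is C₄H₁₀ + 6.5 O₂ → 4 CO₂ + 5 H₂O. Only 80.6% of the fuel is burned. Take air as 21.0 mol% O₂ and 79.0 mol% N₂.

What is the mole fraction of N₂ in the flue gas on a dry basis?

Stoichiometric O₂ = 6.5 × 240 = 1560 kmol; O₂ fed = 1560 × 1.835 = 2863 kmol.
N₂ fed = 2863 × 79/21 = 10770 kmol.
Fuel reacted = 0.806 × 240 → ξ = 193.4 kmol.
Outlet (n = n₀ + ν ξ):
  C₄H₁₀: 240 − 1(193.4) = 46.56
  O₂: 2863 − 6.5(193.4) = 1605
  N₂: 10770 (inert)
  CO₂: 0 + 4(193.4) = 773.8
  H₂O: 0 + 5(193.4) = 967.2
Dry total = 13190 kmol; y_N₂ (dry) = 10770 / 13190 = 0.8162.

0.816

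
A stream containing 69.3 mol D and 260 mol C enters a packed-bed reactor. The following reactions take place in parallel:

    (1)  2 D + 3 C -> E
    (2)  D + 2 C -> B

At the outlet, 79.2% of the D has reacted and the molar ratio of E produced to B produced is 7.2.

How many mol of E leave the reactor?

25.7 mol

Conversion of D: D consumed = 0.792 × 69.3 = 54.89 mol = 2ξ₁ + 1ξ₂.
Selectivity: 1ξ₁ / (1ξ₂) = 7.2 → ξ₁ = 7.2 ξ₂.
Substitute: (2·7.2 + 1) ξ₂ = 54.89 → ξ₂ = 3.564 mol, ξ₁ = 25.66 mol.
Outlet amounts (n = n₀ + Σ ν·ξ):
  D: 69.3 − 2(25.66) − 1(3.564) = 14.41
  C: 260 − 3(25.66) − 2(3.564) = 175.9
  E: 0 + 1(25.66) = 25.66
  B: 0 + 1(3.564) = 3.564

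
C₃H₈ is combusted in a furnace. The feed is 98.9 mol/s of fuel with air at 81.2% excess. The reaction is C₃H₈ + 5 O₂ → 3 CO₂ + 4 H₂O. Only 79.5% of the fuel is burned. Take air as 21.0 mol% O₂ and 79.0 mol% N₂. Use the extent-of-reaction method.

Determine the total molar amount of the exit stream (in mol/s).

Stoichiometric O₂ = 5 × 98.9 = 494.5 mol/s; O₂ fed = 494.5 × 1.812 = 896 mol/s.
N₂ fed = 896 × 79/21 = 3371 mol/s.
Fuel reacted = 0.795 × 98.9 → ξ = 78.63 mol/s.
Outlet (n = n₀ + ν ξ):
  C₃H₈: 98.9 − 1(78.63) = 20.27
  O₂: 896 − 5(78.63) = 502.9
  N₂: 3371 (inert)
  CO₂: 0 + 3(78.63) = 235.9
  H₂O: 0 + 4(78.63) = 314.5
Total out = 20.27 + 502.9 + 3371 + 235.9 + 314.5 = 4444 mol/s.

4440 mol/s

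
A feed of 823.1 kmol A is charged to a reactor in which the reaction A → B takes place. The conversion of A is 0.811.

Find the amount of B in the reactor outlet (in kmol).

A reacted = 0.811 × 823.1 = 667.5 kmol; ν_A = −1, so ξ = 667.5/1 = 667.5 kmol.
Outlet amounts (n = n₀ + ν ξ):
  A: 823.1 − 1(667.5) = 155.6
  B: 0 + 1(667.5) = 667.5

668 kmol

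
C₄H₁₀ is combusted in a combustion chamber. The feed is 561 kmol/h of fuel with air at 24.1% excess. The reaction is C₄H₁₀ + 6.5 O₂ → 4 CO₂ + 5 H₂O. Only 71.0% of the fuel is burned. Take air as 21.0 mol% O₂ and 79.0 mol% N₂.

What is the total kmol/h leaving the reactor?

22700 kmol/h

Stoichiometric O₂ = 6.5 × 561 = 3646 kmol/h; O₂ fed = 3646 × 1.241 = 4525 kmol/h.
N₂ fed = 4525 × 79/21 = 17020 kmol/h.
Fuel reacted = 0.71 × 561 → ξ = 398.3 kmol/h.
Outlet (n = n₀ + ν ξ):
  C₄H₁₀: 561 − 1(398.3) = 162.7
  O₂: 4525 − 6.5(398.3) = 1936
  N₂: 17020 (inert)
  CO₂: 0 + 4(398.3) = 1593
  H₂O: 0 + 5(398.3) = 1992
Total out = 162.7 + 1936 + 17020 + 1593 + 1992 = 22710 kmol/h.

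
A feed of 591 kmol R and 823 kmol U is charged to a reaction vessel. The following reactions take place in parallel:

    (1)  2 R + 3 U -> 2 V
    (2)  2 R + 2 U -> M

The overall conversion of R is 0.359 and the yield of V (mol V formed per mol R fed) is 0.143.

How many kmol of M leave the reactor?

Yield of V: 2ξ₁ / 591 = 0.143 → ξ₁ = 42.26 kmol.
Conversion of R: 2ξ₁ + 2ξ₂ = 0.359 × 591 = 212.2 → ξ₂ = 63.83 kmol.
Outlet amounts (n = n₀ + Σ ν·ξ):
  R: 591 − 2(42.26) − 2(63.83) = 378.8
  U: 823 − 3(42.26) − 2(63.83) = 568.6
  V: 0 + 2(42.26) = 84.51
  M: 0 + 1(63.83) = 63.83

63.8 kmol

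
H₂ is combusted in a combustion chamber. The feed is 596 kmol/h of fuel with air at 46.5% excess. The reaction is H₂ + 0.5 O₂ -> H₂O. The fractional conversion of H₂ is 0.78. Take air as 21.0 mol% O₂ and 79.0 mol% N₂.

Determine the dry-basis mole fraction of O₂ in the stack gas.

Stoichiometric O₂ = 0.5 × 596 = 298 kmol/h; O₂ fed = 298 × 1.465 = 436.6 kmol/h.
N₂ fed = 436.6 × 79/21 = 1642 kmol/h.
Fuel reacted = 0.78 × 596 → ξ = 464.9 kmol/h.
Outlet (n = n₀ + ν ξ):
  H₂: 596 − 1(464.9) = 131.1
  O₂: 436.6 − 0.5(464.9) = 204.1
  N₂: 1642 (inert)
  H₂O: 0 + 1(464.9) = 464.9
Dry total = 1978 kmol/h; y_O₂ (dry) = 204.1 / 1978 = 0.1032.

0.103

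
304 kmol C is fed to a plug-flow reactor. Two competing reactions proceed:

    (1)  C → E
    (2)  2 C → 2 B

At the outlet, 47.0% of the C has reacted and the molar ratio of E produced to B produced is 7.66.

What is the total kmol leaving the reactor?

304 kmol

Conversion of C: C consumed = 0.47 × 304 = 142.9 kmol = 1ξ₁ + 2ξ₂.
Selectivity: 1ξ₁ / (2ξ₂) = 7.66 → ξ₁ = 15.32 ξ₂.
Substitute: (1·15.32 + 2) ξ₂ = 142.9 → ξ₂ = 8.249 kmol, ξ₁ = 126.4 kmol.
Outlet amounts (n = n₀ + Σ ν·ξ):
  C: 304 − 1(126.4) − 2(8.249) = 161.1
  E: 0 + 1(126.4) = 126.4
  B: 0 + 2(8.249) = 16.5
Total out = 161.1 + 126.4 + 16.5 = 304 kmol.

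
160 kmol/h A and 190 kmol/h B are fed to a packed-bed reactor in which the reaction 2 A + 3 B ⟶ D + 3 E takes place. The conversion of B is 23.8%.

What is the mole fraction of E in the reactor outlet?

B reacted = 0.238 × 190 = 45.22 kmol/h; ν_B = −3, so ξ = 45.22/3 = 15.07 kmol/h.
Outlet amounts (n = n₀ + ν ξ):
  A: 160 − 2(15.07) = 129.9
  B: 190 − 3(15.07) = 144.8
  D: 0 + 1(15.07) = 15.07
  E: 0 + 3(15.07) = 45.22
Total out = 334.9 kmol/h; y_E = 45.22 / 334.9 = 0.135.

0.135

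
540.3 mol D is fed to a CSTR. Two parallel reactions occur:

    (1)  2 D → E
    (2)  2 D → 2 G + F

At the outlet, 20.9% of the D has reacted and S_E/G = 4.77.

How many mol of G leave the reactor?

Conversion of D: D consumed = 0.209 × 540.3 = 112.9 mol = 2ξ₁ + 2ξ₂.
Selectivity: 1ξ₁ / (2ξ₂) = 4.77 → ξ₁ = 9.54 ξ₂.
Substitute: (2·9.54 + 2) ξ₂ = 112.9 → ξ₂ = 5.357 mol, ξ₁ = 51.1 mol.
Outlet amounts (n = n₀ + Σ ν·ξ):
  D: 540.3 − 2(51.1) − 2(5.357) = 427.4
  E: 0 + 1(51.1) = 51.1
  G: 0 + 2(5.357) = 10.71
  F: 0 + 1(5.357) = 5.357

10.7 mol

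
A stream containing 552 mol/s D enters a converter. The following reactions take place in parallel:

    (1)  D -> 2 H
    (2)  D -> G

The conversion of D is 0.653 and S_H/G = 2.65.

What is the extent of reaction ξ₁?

ξ₁ = 205 mol/s

Conversion of D: D consumed = 0.653 × 552 = 360.5 mol/s = 1ξ₁ + 1ξ₂.
Selectivity: 2ξ₁ / (1ξ₂) = 2.65 → ξ₁ = 1.325 ξ₂.
Substitute: (1·1.325 + 1) ξ₂ = 360.5 → ξ₂ = 155 mol/s, ξ₁ = 205.4 mol/s.
Outlet amounts (n = n₀ + Σ ν·ξ):
  D: 552 − 1(205.4) − 1(155) = 191.5
  H: 0 + 2(205.4) = 410.8
  G: 0 + 1(155) = 155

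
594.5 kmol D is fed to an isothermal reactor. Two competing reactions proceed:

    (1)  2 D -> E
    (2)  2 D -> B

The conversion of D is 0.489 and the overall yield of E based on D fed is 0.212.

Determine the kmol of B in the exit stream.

19.3 kmol

Yield of E: 1ξ₁ / 594.5 = 0.212 → ξ₁ = 126 kmol.
Conversion of D: 2ξ₁ + 2ξ₂ = 0.489 × 594.5 = 290.7 → ξ₂ = 19.32 kmol.
Outlet amounts (n = n₀ + Σ ν·ξ):
  D: 594.5 − 2(126) − 2(19.32) = 303.8
  E: 0 + 1(126) = 126
  B: 0 + 1(19.32) = 19.32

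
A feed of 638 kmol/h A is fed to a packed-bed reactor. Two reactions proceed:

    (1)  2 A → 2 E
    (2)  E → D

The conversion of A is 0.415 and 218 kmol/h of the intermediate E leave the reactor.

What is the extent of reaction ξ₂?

Conversion of A: A consumed = 2ξ₁ = 0.415 × 638 → ξ₁ = 132.4 kmol/h.
E balance: n_E = 0 + 2ξ₁ − 1ξ₂ = 218 → ξ₂ = (2·132.4 − 218)/1 = 46.77 kmol/h.
Outlet amounts (n = n₀ + Σ ν·ξ):
  A: 638 − 2(132.4) = 373.2
  E: 0 + 2(132.4) − 1(46.77) = 218
  D: 0 + 1(46.77) = 46.77

ξ₂ = 46.8 kmol/h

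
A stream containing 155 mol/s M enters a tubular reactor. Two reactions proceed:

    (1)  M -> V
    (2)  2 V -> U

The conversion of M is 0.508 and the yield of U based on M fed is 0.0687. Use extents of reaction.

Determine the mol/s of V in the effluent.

Conversion of M: M consumed = 1ξ₁ = 0.508 × 155 → ξ₁ = 78.74 mol/s.
Yield of U: 1ξ₂ / 155 = 0.0687 → ξ₂ = 10.65 mol/s.
Outlet amounts (n = n₀ + Σ ν·ξ):
  M: 155 − 1(78.74) = 76.26
  V: 0 + 1(78.74) − 2(10.65) = 57.44
  U: 0 + 1(10.65) = 10.65

57.4 mol/s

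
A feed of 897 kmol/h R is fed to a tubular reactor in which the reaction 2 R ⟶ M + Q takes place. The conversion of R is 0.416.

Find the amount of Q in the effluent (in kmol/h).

187 kmol/h

R reacted = 0.416 × 897 = 373.2 kmol/h; ν_R = −2, so ξ = 373.2/2 = 186.6 kmol/h.
Outlet amounts (n = n₀ + ν ξ):
  R: 897 − 2(186.6) = 523.8
  M: 0 + 1(186.6) = 186.6
  Q: 0 + 1(186.6) = 186.6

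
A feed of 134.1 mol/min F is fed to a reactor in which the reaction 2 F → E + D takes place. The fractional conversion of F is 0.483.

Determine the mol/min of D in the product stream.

32.4 mol/min

F reacted = 0.483 × 134.1 = 64.77 mol/min; ν_F = −2, so ξ = 64.77/2 = 32.39 mol/min.
Outlet amounts (n = n₀ + ν ξ):
  F: 134.1 − 2(32.39) = 69.33
  E: 0 + 1(32.39) = 32.39
  D: 0 + 1(32.39) = 32.39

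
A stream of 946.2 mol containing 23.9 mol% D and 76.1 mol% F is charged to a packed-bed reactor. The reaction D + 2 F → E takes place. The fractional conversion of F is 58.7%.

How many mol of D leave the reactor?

14.8 mol

F reacted = 0.587 × 720.1 = 422.7 mol; ν_F = −2, so ξ = 422.7/2 = 211.3 mol.
Outlet amounts (n = n₀ + ν ξ):
  D: 226.1 − 1(211.3) = 14.8
  F: 720.1 − 2(211.3) = 297.4
  E: 0 + 1(211.3) = 211.3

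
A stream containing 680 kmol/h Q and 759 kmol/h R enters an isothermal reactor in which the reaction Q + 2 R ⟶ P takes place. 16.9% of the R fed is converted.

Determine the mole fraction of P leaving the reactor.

R reacted = 0.169 × 759 = 128.3 kmol/h; ν_R = −2, so ξ = 128.3/2 = 64.14 kmol/h.
Outlet amounts (n = n₀ + ν ξ):
  Q: 680 − 1(64.14) = 615.9
  R: 759 − 2(64.14) = 630.7
  P: 0 + 1(64.14) = 64.14
Total out = 1311 kmol/h; y_P = 64.14 / 1311 = 0.04893.

0.0489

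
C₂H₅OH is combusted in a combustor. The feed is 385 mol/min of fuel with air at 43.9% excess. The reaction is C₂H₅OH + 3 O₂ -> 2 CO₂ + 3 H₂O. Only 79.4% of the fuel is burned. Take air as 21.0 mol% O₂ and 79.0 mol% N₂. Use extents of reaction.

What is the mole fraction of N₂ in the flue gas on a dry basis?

Stoichiometric O₂ = 3 × 385 = 1155 mol/min; O₂ fed = 1155 × 1.439 = 1662 mol/min.
N₂ fed = 1662 × 79/21 = 6252 mol/min.
Fuel reacted = 0.794 × 385 → ξ = 305.7 mol/min.
Outlet (n = n₀ + ν ξ):
  C₂H₅OH: 385 − 1(305.7) = 79.31
  O₂: 1662 − 3(305.7) = 745
  N₂: 6252 (inert)
  CO₂: 0 + 2(305.7) = 611.4
  H₂O: 0 + 3(305.7) = 917.1
Dry total = 7688 mol/min; y_N₂ (dry) = 6252 / 7688 = 0.8133.

0.813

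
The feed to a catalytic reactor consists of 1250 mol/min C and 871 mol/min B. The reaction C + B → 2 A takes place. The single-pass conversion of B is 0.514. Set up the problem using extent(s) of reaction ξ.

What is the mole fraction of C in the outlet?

B reacted = 0.514 × 871 = 447.7 mol/min; ν_B = −1, so ξ = 447.7/1 = 447.7 mol/min.
Outlet amounts (n = n₀ + ν ξ):
  C: 1250 − 1(447.7) = 802.3
  B: 871 − 1(447.7) = 423.3
  A: 0 + 2(447.7) = 895.4
Total out = 2121 mol/min; y_C = 802.3 / 2121 = 0.3783.

0.378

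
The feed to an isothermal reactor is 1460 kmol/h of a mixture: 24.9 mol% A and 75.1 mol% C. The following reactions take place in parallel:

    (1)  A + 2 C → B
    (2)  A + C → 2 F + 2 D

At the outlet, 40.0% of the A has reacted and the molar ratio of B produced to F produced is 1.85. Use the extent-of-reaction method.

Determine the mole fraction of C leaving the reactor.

0.647

Conversion of A: A consumed = 0.4 × 363.5 = 145.4 kmol/h = 1ξ₁ + 1ξ₂.
Selectivity: 1ξ₁ / (2ξ₂) = 1.85 → ξ₁ = 3.7 ξ₂.
Substitute: (1·3.7 + 1) ξ₂ = 145.4 → ξ₂ = 30.94 kmol/h, ξ₁ = 114.5 kmol/h.
Outlet amounts (n = n₀ + Σ ν·ξ):
  A: 363.5 − 1(114.5) − 1(30.94) = 218.1
  C: 1096 − 2(114.5) − 1(30.94) = 836.6
  B: 0 + 1(114.5) = 114.5
  F: 0 + 2(30.94) = 61.88
  D: 0 + 2(30.94) = 61.88
Total out = 1293 kmol/h; y_C = 836.6 / 1293 = 0.647.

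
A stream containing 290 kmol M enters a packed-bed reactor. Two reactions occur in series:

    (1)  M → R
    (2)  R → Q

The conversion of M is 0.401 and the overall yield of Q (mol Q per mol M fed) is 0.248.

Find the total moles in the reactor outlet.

Conversion of M: M consumed = 1ξ₁ = 0.401 × 290 → ξ₁ = 116.3 kmol.
Yield of Q: 1ξ₂ / 290 = 0.248 → ξ₂ = 71.92 kmol.
Outlet amounts (n = n₀ + Σ ν·ξ):
  M: 290 − 1(116.3) = 173.7
  R: 0 + 1(116.3) − 1(71.92) = 44.37
  Q: 0 + 1(71.92) = 71.92
Total out = 173.7 + 44.37 + 71.92 = 290 kmol.

290 kmol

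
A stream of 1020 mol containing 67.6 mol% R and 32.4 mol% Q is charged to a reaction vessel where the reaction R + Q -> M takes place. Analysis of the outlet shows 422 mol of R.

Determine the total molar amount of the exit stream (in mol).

For R: n = n₀ − 1ξ → 422 = 689.5 − 1ξ, giving ξ = 267.5 mol.
Outlet amounts (n = n₀ + ν ξ):
  R: 689.5 − 1(267.5) = 422
  Q: 330.5 − 1(267.5) = 62.96
  M: 0 + 1(267.5) = 267.5
Total out = 422 + 62.96 + 267.5 = 752.5 mol.

752 mol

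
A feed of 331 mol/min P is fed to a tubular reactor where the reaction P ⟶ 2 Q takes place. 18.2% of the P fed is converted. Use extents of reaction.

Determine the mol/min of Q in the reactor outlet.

P reacted = 0.182 × 331 = 60.24 mol/min; ν_P = −1, so ξ = 60.24/1 = 60.24 mol/min.
Outlet amounts (n = n₀ + ν ξ):
  P: 331 − 1(60.24) = 270.8
  Q: 0 + 2(60.24) = 120.5

120 mol/min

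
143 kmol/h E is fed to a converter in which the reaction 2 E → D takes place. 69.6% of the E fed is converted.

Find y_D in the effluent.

E reacted = 0.696 × 143 = 99.53 kmol/h; ν_E = −2, so ξ = 99.53/2 = 49.76 kmol/h.
Outlet amounts (n = n₀ + ν ξ):
  E: 143 − 2(49.76) = 43.47
  D: 0 + 1(49.76) = 49.76
Total out = 93.24 kmol/h; y_D = 49.76 / 93.24 = 0.5337.

0.534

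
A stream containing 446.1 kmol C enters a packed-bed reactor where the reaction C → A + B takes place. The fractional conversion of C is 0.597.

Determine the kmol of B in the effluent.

266 kmol

C reacted = 0.597 × 446.1 = 266.3 kmol; ν_C = −1, so ξ = 266.3/1 = 266.3 kmol.
Outlet amounts (n = n₀ + ν ξ):
  C: 446.1 − 1(266.3) = 179.8
  A: 0 + 1(266.3) = 266.3
  B: 0 + 1(266.3) = 266.3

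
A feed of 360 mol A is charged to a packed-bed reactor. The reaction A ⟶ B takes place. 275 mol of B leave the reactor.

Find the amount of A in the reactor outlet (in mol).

For B: n = n₀ + 1ξ → 275 = 0 + 1ξ, giving ξ = 275 mol.
Outlet amounts (n = n₀ + ν ξ):
  A: 360 − 1(275) = 85
  B: 0 + 1(275) = 275

85 mol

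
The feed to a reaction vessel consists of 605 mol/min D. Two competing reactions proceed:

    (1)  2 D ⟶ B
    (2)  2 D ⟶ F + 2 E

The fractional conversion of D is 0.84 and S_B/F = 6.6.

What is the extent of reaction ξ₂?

Conversion of D: D consumed = 0.84 × 605 = 508.2 mol/min = 2ξ₁ + 2ξ₂.
Selectivity: 1ξ₁ / (1ξ₂) = 6.6 → ξ₁ = 6.6 ξ₂.
Substitute: (2·6.6 + 2) ξ₂ = 508.2 → ξ₂ = 33.43 mol/min, ξ₁ = 220.7 mol/min.
Outlet amounts (n = n₀ + Σ ν·ξ):
  D: 605 − 2(220.7) − 2(33.43) = 96.8
  B: 0 + 1(220.7) = 220.7
  F: 0 + 1(33.43) = 33.43
  E: 0 + 2(33.43) = 66.87

ξ₂ = 33.4 mol/min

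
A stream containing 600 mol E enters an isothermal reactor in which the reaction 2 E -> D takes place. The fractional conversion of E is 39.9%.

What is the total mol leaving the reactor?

E reacted = 0.399 × 600 = 239.4 mol; ν_E = −2, so ξ = 239.4/2 = 119.7 mol.
Outlet amounts (n = n₀ + ν ξ):
  E: 600 − 2(119.7) = 360.6
  D: 0 + 1(119.7) = 119.7
Total out = 360.6 + 119.7 = 480.3 mol.

480 mol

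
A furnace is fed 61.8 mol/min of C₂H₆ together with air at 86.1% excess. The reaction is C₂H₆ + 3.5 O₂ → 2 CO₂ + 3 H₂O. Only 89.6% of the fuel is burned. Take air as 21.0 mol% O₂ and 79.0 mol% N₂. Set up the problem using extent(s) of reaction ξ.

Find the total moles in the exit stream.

2010 mol/min

Stoichiometric O₂ = 3.5 × 61.8 = 216.3 mol/min; O₂ fed = 216.3 × 1.861 = 402.5 mol/min.
N₂ fed = 402.5 × 79/21 = 1514 mol/min.
Fuel reacted = 0.896 × 61.8 → ξ = 55.37 mol/min.
Outlet (n = n₀ + ν ξ):
  C₂H₆: 61.8 − 1(55.37) = 6.427
  O₂: 402.5 − 3.5(55.37) = 208.7
  N₂: 1514 (inert)
  CO₂: 0 + 2(55.37) = 110.7
  H₂O: 0 + 3(55.37) = 166.1
Total out = 6.427 + 208.7 + 1514 + 110.7 + 166.1 = 2006 mol/min.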